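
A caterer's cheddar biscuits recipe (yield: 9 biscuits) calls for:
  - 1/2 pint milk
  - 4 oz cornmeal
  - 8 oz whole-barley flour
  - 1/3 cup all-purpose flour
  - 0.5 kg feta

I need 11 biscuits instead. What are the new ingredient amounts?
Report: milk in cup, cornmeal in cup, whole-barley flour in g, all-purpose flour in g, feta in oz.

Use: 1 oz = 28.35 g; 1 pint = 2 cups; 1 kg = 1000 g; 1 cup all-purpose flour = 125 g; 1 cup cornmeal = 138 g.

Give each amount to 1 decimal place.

Scaling factor: 11/9.
milk: 0.5 pint × 11/9 × 2 cup/pint ≈ 1.2 cup
cornmeal: 4 oz × 11/9 × 28.35 g/oz ÷ 138 g/cup ≈ 1.0 cup
whole-barley flour: 8 oz × 11/9 × 28.35 g/oz = 277.2 g
all-purpose flour: 1/3 cup × 11/9 × 125 g/cup ≈ 50.9 g
feta: 0.5 kg × 11/9 × 1000 g/kg ÷ 28.35 g/oz ≈ 21.6 oz

milk: 1.2 cup; cornmeal: 1.0 cup; whole-barley flour: 277.2 g; all-purpose flour: 50.9 g; feta: 21.6 oz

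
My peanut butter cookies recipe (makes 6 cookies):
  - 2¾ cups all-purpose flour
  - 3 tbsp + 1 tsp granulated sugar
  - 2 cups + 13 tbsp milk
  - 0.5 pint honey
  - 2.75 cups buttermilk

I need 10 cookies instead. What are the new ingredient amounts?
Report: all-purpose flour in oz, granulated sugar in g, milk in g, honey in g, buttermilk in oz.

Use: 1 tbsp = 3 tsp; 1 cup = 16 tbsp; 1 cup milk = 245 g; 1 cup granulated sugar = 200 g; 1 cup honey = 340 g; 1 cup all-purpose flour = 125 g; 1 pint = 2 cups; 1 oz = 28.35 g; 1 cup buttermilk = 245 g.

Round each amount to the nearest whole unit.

all-purpose flour: 20 oz; granulated sugar: 69 g; milk: 1148 g; honey: 567 g; buttermilk: 40 oz

Scaling factor: 10/6 = 5/3.
all-purpose flour: 2.75 cup × 5/3 × 125 g/cup ÷ 28.35 g/oz ≈ 20 oz
granulated sugar: (3 tbsp + 1 tsp = 10/3 tbsp) × 5/3 ÷ 16 tbsp/cup × 200 g/cup ≈ 69 g
milk: (2 cup + 13 tbsp = 2.8125 cup) × 5/3 × 245 g/cup ≈ 1148 g
honey: 0.5 pint × 5/3 × 2 cup/pint × 340 g/cup ≈ 567 g
buttermilk: 2.75 cup × 5/3 × 245 g/cup ÷ 28.35 g/oz ≈ 40 oz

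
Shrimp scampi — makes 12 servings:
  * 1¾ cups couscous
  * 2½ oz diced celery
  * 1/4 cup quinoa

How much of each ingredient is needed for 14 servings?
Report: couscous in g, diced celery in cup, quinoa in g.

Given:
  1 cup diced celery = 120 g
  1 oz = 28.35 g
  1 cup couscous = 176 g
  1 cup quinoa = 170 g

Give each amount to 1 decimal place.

Scaling factor: 14/12 = 7/6.
couscous: 1.75 cup × 7/6 × 176 g/cup ≈ 359.3 g
diced celery: 2.5 oz × 7/6 × 28.35 g/oz ÷ 120 g/cup ≈ 0.7 cup
quinoa: 0.25 cup × 7/6 × 170 g/cup ≈ 49.6 g

couscous: 359.3 g; diced celery: 0.7 cup; quinoa: 49.6 g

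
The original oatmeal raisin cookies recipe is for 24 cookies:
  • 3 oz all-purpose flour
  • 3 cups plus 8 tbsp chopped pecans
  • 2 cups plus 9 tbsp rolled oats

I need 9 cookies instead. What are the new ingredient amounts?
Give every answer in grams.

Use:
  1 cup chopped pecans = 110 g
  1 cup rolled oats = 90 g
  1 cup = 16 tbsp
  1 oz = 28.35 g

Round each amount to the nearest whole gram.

all-purpose flour: 32 g; chopped pecans: 144 g; rolled oats: 86 g

Scaling factor: 9/24 = 3/8 = 0.375.
all-purpose flour: 3 oz × 3/8 × 28.35 g/oz ≈ 32 g
chopped pecans: (3 cup + 8 tbsp = 3.5 cup) × 3/8 × 110 g/cup ≈ 144 g
rolled oats: (2 cup + 9 tbsp = 2.5625 cup) × 3/8 × 90 g/cup ≈ 86 g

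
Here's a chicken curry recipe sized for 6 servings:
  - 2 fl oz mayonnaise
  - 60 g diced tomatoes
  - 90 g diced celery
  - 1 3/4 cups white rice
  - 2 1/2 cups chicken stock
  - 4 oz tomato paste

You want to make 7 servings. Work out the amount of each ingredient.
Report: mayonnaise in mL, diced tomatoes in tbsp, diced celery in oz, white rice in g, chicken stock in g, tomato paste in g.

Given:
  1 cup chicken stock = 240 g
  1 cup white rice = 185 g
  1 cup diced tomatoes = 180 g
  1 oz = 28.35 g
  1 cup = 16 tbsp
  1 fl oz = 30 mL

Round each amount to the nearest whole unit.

Scaling factor: 7/6.
mayonnaise: 2 fl oz × 7/6 × 30 mL/fl oz = 70 mL
diced tomatoes: 60 g × 7/6 ÷ 180 g/cup × 16 tbsp/cup ≈ 6 tbsp
diced celery: 90 g × 7/6 ÷ 28.35 g/oz ≈ 4 oz
white rice: 1.75 cup × 7/6 × 185 g/cup ≈ 378 g
chicken stock: 2.5 cup × 7/6 × 240 g/cup = 700 g
tomato paste: 4 oz × 7/6 × 28.35 g/oz ≈ 132 g

mayonnaise: 70 mL; diced tomatoes: 6 tbsp; diced celery: 4 oz; white rice: 378 g; chicken stock: 700 g; tomato paste: 132 g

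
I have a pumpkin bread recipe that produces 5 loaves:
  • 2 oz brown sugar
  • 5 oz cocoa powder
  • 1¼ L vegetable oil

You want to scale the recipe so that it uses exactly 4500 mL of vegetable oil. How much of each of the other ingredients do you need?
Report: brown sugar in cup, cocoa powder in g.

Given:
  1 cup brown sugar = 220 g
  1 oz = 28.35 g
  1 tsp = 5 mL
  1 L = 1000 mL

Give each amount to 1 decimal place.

brown sugar: 0.9 cup; cocoa powder: 510.3 g

The original recipe has 1250 mL of vegetable oil, so the scaling factor is 4500 ÷ 1250 = 18/5 = 3.6.
brown sugar: 2 oz × 18/5 × 28.35 g/oz ÷ 220 g/cup ≈ 0.9 cup
cocoa powder: 5 oz × 18/5 × 28.35 g/oz = 510.3 g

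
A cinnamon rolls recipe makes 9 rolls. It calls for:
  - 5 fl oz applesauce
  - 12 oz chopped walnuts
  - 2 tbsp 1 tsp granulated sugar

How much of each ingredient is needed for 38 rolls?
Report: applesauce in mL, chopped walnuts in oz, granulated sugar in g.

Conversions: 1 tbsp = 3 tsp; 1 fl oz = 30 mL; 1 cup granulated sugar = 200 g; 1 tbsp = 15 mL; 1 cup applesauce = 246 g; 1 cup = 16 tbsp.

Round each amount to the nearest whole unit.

Scaling factor: 38/9.
applesauce: 5 fl oz × 38/9 × 30 mL/fl oz ≈ 633 mL
chopped walnuts: 12 oz × 38/9 ≈ 51 oz
granulated sugar: (2 tbsp + 1 tsp = 7/3 tbsp) × 38/9 ÷ 16 tbsp/cup × 200 g/cup ≈ 123 g

applesauce: 633 mL; chopped walnuts: 51 oz; granulated sugar: 123 g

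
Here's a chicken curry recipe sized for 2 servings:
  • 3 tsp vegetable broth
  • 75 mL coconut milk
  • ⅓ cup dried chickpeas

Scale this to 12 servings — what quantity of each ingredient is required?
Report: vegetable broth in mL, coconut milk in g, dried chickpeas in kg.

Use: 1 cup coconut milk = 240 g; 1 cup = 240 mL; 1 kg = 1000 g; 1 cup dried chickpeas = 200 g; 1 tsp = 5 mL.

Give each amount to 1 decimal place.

vegetable broth: 90.0 mL; coconut milk: 450.0 g; dried chickpeas: 0.4 kg

Scaling factor: 12/2 = 6.
vegetable broth: 3 tsp × 6 × 5 mL/tsp = 90.0 mL
coconut milk: 75 mL × 6 ÷ 240 mL/cup × 240 g/cup = 450.0 g
dried chickpeas: 1/3 cup × 6 × 200 g/cup ÷ 1000 g/kg = 0.4 kg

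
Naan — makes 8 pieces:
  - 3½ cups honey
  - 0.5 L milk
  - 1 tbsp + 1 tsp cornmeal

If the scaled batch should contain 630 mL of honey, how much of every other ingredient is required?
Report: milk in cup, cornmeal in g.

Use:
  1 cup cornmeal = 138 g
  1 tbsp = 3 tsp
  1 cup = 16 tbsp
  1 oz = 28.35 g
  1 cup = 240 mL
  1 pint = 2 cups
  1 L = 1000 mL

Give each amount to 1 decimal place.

milk: 1.6 cup; cornmeal: 8.6 g

The original recipe has 840 mL of honey, so the scaling factor is 630 ÷ 840 = 3/4 = 0.75.
milk: 0.5 L × 3/4 × 1000 mL/L ÷ 240 mL/cup ≈ 1.6 cup
cornmeal: (1 tbsp + 1 tsp = 4/3 tbsp) × 3/4 ÷ 16 tbsp/cup × 138 g/cup ≈ 8.6 g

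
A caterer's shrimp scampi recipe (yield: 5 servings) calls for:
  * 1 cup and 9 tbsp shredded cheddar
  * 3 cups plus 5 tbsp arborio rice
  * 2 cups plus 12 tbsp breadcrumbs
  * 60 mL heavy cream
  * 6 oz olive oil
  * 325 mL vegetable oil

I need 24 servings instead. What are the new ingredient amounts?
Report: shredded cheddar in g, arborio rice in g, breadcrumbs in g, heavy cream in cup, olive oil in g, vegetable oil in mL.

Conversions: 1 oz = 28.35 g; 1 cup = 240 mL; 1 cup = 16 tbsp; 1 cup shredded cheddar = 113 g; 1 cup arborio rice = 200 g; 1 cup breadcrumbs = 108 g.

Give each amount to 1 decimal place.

shredded cheddar: 847.5 g; arborio rice: 3180.0 g; breadcrumbs: 1425.6 g; heavy cream: 1.2 cup; olive oil: 816.5 g; vegetable oil: 1560.0 mL

Scaling factor: 24/5 = 4.8.
shredded cheddar: (1 cup + 9 tbsp = 1.5625 cup) × 24/5 × 113 g/cup = 847.5 g
arborio rice: (3 cup + 5 tbsp = 3.3125 cup) × 24/5 × 200 g/cup = 3180.0 g
breadcrumbs: (2 cup + 12 tbsp = 2.75 cup) × 24/5 × 108 g/cup = 1425.6 g
heavy cream: 60 mL × 24/5 ÷ 240 mL/cup = 1.2 cup
olive oil: 6 oz × 24/5 × 28.35 g/oz ≈ 816.5 g
vegetable oil: 325 mL × 24/5 = 1560.0 mL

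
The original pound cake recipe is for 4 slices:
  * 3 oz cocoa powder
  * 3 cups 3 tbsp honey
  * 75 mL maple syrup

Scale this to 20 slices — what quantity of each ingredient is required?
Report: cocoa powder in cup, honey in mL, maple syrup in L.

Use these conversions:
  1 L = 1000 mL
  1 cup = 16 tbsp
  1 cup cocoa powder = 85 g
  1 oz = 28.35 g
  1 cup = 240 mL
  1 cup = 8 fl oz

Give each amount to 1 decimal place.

cocoa powder: 5.0 cup; honey: 3825.0 mL; maple syrup: 0.4 L

Scaling factor: 20/4 = 5.
cocoa powder: 3 oz × 5 × 28.35 g/oz ÷ 85 g/cup ≈ 5.0 cup
honey: (3 cup + 3 tbsp = 3.1875 cup) × 5 × 240 mL/cup = 3825.0 mL
maple syrup: 75 mL × 5 ÷ 1000 mL/L ≈ 0.4 L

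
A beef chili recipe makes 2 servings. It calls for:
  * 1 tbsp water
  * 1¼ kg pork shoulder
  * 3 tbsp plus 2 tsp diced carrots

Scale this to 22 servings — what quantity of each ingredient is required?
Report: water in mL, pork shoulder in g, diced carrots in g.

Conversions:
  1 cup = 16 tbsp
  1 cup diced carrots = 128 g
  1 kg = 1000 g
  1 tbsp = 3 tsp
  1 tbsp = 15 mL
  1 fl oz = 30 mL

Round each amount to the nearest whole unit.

water: 165 mL; pork shoulder: 13750 g; diced carrots: 323 g

Scaling factor: 22/2 = 11.
water: 1 tbsp × 11 × 15 mL/tbsp = 165 mL
pork shoulder: 1.25 kg × 11 × 1000 g/kg = 13750 g
diced carrots: (3 tbsp + 2 tsp = 11/3 tbsp) × 11 ÷ 16 tbsp/cup × 128 g/cup ≈ 323 g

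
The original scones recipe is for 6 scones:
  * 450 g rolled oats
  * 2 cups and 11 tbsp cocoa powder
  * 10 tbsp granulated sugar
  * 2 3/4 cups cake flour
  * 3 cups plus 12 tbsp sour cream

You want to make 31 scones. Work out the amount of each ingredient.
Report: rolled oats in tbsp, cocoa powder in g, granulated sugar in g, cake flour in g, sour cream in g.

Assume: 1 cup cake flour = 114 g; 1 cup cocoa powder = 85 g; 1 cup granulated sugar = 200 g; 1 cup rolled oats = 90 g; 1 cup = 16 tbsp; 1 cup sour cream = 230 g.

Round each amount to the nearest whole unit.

rolled oats: 413 tbsp; cocoa powder: 1180 g; granulated sugar: 646 g; cake flour: 1620 g; sour cream: 4456 g

Scaling factor: 31/6.
rolled oats: 450 g × 31/6 ÷ 90 g/cup × 16 tbsp/cup ≈ 413 tbsp
cocoa powder: (2 cup + 11 tbsp = 2.6875 cup) × 31/6 × 85 g/cup ≈ 1180 g
granulated sugar: 10 tbsp × 31/6 ÷ 16 tbsp/cup × 200 g/cup ≈ 646 g
cake flour: 2.75 cup × 31/6 × 114 g/cup ≈ 1620 g
sour cream: (3 cup + 12 tbsp = 3.75 cup) × 31/6 × 230 g/cup ≈ 4456 g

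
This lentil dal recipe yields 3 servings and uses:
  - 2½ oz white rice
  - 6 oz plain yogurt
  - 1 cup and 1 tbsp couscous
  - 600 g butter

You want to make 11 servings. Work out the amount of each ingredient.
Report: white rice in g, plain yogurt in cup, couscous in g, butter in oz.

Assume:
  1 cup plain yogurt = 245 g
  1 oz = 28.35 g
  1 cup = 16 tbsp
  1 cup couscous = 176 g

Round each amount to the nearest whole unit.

white rice: 260 g; plain yogurt: 3 cup; couscous: 686 g; butter: 78 oz

Scaling factor: 11/3.
white rice: 2.5 oz × 11/3 × 28.35 g/oz ≈ 260 g
plain yogurt: 6 oz × 11/3 × 28.35 g/oz ÷ 245 g/cup ≈ 3 cup
couscous: (1 cup + 1 tbsp = 1.0625 cup) × 11/3 × 176 g/cup ≈ 686 g
butter: 600 g × 11/3 ÷ 28.35 g/oz ≈ 78 oz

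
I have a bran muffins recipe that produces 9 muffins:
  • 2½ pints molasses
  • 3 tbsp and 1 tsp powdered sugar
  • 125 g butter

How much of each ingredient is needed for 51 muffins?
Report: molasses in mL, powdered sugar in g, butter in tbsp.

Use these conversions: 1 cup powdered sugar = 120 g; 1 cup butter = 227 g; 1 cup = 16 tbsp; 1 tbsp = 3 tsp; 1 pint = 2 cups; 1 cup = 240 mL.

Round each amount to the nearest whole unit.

Scaling factor: 51/9 = 17/3.
molasses: 2.5 pint × 17/3 × 2 cup/pint × 240 mL/cup = 6800 mL
powdered sugar: (3 tbsp + 1 tsp = 10/3 tbsp) × 17/3 ÷ 16 tbsp/cup × 120 g/cup ≈ 142 g
butter: 125 g × 17/3 ÷ 227 g/cup × 16 tbsp/cup ≈ 50 tbsp

molasses: 6800 mL; powdered sugar: 142 g; butter: 50 tbsp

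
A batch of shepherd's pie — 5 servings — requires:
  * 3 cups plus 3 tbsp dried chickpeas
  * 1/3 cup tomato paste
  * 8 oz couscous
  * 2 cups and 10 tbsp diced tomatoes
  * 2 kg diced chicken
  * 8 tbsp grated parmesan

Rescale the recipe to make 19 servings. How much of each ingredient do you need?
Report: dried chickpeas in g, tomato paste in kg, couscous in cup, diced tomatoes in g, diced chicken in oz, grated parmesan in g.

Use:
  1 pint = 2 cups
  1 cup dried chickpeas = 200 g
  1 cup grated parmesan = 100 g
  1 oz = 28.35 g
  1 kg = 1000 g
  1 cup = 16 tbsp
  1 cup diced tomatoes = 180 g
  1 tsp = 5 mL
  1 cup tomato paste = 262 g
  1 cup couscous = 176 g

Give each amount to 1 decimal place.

Scaling factor: 19/5 = 3.8.
dried chickpeas: (3 cup + 3 tbsp = 3.1875 cup) × 19/5 × 200 g/cup = 2422.5 g
tomato paste: 1/3 cup × 19/5 × 262 g/cup ÷ 1000 g/kg ≈ 0.3 kg
couscous: 8 oz × 19/5 × 28.35 g/oz ÷ 176 g/cup ≈ 4.9 cup
diced tomatoes: (2 cup + 10 tbsp = 2.625 cup) × 19/5 × 180 g/cup = 1795.5 g
diced chicken: 2 kg × 19/5 × 1000 g/kg ÷ 28.35 g/oz ≈ 268.1 oz
grated parmesan: 8 tbsp × 19/5 ÷ 16 tbsp/cup × 100 g/cup = 190.0 g

dried chickpeas: 2422.5 g; tomato paste: 0.3 kg; couscous: 4.9 cup; diced tomatoes: 1795.5 g; diced chicken: 268.1 oz; grated parmesan: 190.0 g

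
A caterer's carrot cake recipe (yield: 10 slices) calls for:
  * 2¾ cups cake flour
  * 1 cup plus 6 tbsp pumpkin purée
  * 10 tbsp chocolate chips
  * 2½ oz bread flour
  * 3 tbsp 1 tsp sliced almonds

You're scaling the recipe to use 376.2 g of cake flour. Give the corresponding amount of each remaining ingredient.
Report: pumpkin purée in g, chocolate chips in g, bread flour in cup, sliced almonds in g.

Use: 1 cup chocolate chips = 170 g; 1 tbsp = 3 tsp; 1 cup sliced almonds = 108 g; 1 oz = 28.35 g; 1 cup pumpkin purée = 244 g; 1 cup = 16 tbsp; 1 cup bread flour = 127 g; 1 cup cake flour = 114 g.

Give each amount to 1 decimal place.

pumpkin purée: 402.6 g; chocolate chips: 127.5 g; bread flour: 0.7 cup; sliced almonds: 27.0 g

The original recipe has 313.5 g of cake flour, so the scaling factor is 376.2 ÷ 313.5 = 6/5 = 1.2.
pumpkin purée: (1 cup + 6 tbsp = 1.375 cup) × 6/5 × 244 g/cup = 402.6 g
chocolate chips: 10 tbsp × 6/5 ÷ 16 tbsp/cup × 170 g/cup = 127.5 g
bread flour: 2.5 oz × 6/5 × 28.35 g/oz ÷ 127 g/cup ≈ 0.7 cup
sliced almonds: (3 tbsp + 1 tsp = 10/3 tbsp) × 6/5 ÷ 16 tbsp/cup × 108 g/cup = 27.0 g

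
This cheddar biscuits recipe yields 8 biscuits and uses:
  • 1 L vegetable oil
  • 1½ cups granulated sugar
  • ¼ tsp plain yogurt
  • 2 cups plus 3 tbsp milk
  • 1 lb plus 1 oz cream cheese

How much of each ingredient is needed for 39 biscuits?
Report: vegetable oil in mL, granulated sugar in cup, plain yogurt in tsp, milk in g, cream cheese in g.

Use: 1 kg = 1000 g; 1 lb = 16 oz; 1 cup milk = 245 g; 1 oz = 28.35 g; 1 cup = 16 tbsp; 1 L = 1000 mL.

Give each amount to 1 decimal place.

vegetable oil: 4875.0 mL; granulated sugar: 7.3 cup; plain yogurt: 1.2 tsp; milk: 2612.7 g; cream cheese: 2349.5 g

Scaling factor: 39/8 = 4.875.
vegetable oil: 1 L × 39/8 × 1000 mL/L = 4875.0 mL
granulated sugar: 1.5 cup × 39/8 ≈ 7.3 cup
plain yogurt: 0.25 tsp × 39/8 ≈ 1.2 tsp
milk: (2 cup + 3 tbsp = 2.1875 cup) × 39/8 × 245 g/cup ≈ 2612.7 g
cream cheese: (1 lb + 1 oz = 1.0625 lb) × 39/8 × 16 oz/lb × 28.35 g/oz ≈ 2349.5 g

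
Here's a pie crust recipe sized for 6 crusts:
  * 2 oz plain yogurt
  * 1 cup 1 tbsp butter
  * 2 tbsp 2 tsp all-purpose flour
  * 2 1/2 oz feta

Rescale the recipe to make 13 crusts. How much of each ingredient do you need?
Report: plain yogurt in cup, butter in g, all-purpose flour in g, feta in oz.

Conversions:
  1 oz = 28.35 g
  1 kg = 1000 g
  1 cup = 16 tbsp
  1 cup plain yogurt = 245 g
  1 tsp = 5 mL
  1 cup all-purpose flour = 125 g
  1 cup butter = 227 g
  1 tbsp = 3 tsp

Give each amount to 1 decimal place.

Scaling factor: 13/6.
plain yogurt: 2 oz × 13/6 × 28.35 g/oz ÷ 245 g/cup ≈ 0.5 cup
butter: (1 cup + 1 tbsp = 1.0625 cup) × 13/6 × 227 g/cup ≈ 522.6 g
all-purpose flour: (2 tbsp + 2 tsp = 8/3 tbsp) × 13/6 ÷ 16 tbsp/cup × 125 g/cup ≈ 45.1 g
feta: 2.5 oz × 13/6 ≈ 5.4 oz

plain yogurt: 0.5 cup; butter: 522.6 g; all-purpose flour: 45.1 g; feta: 5.4 oz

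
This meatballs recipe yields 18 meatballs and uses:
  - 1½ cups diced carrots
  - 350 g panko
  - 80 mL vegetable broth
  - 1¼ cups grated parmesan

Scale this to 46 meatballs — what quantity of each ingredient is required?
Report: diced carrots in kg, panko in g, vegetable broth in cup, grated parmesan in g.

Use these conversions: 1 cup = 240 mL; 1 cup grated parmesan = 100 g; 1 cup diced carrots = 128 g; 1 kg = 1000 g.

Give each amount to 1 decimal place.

diced carrots: 0.5 kg; panko: 894.4 g; vegetable broth: 0.9 cup; grated parmesan: 319.4 g

Scaling factor: 46/18 = 23/9.
diced carrots: 1.5 cup × 23/9 × 128 g/cup ÷ 1000 g/kg ≈ 0.5 kg
panko: 350 g × 23/9 ≈ 894.4 g
vegetable broth: 80 mL × 23/9 ÷ 240 mL/cup ≈ 0.9 cup
grated parmesan: 1.25 cup × 23/9 × 100 g/cup ≈ 319.4 g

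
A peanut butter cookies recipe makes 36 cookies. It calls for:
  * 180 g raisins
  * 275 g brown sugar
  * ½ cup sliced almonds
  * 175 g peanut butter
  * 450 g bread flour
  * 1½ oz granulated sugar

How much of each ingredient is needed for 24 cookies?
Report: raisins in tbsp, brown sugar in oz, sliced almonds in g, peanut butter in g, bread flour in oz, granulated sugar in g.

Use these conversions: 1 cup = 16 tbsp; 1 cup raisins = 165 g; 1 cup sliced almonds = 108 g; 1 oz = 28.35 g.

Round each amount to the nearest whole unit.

Scaling factor: 24/36 = 2/3.
raisins: 180 g × 2/3 ÷ 165 g/cup × 16 tbsp/cup ≈ 12 tbsp
brown sugar: 275 g × 2/3 ÷ 28.35 g/oz ≈ 6 oz
sliced almonds: 0.5 cup × 2/3 × 108 g/cup = 36 g
peanut butter: 175 g × 2/3 ≈ 117 g
bread flour: 450 g × 2/3 ÷ 28.35 g/oz ≈ 11 oz
granulated sugar: 1.5 oz × 2/3 × 28.35 g/oz ≈ 28 g

raisins: 12 tbsp; brown sugar: 6 oz; sliced almonds: 36 g; peanut butter: 117 g; bread flour: 11 oz; granulated sugar: 28 g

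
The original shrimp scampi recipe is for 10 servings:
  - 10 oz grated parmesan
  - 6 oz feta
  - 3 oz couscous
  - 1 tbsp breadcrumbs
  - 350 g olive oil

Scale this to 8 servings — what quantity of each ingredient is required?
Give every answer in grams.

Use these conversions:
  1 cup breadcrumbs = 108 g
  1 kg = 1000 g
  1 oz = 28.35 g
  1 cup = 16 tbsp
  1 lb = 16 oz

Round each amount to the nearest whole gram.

Scaling factor: 8/10 = 4/5 = 0.8.
grated parmesan: 10 oz × 4/5 × 28.35 g/oz ≈ 227 g
feta: 6 oz × 4/5 × 28.35 g/oz ≈ 136 g
couscous: 3 oz × 4/5 × 28.35 g/oz ≈ 68 g
breadcrumbs: 1 tbsp × 4/5 ÷ 16 tbsp/cup × 108 g/cup ≈ 5 g
olive oil: 350 g × 4/5 = 280 g

grated parmesan: 227 g; feta: 136 g; couscous: 68 g; breadcrumbs: 5 g; olive oil: 280 g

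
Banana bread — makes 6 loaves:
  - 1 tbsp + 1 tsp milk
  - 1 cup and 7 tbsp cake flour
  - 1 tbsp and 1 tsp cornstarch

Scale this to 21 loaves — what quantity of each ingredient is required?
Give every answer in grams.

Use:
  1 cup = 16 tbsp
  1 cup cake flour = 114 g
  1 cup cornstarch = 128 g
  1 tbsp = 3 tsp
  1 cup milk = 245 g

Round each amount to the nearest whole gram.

Scaling factor: 21/6 = 7/2 = 3.5.
milk: (1 tbsp + 1 tsp = 4/3 tbsp) × 7/2 ÷ 16 tbsp/cup × 245 g/cup ≈ 71 g
cake flour: (1 cup + 7 tbsp = 1.4375 cup) × 7/2 × 114 g/cup ≈ 574 g
cornstarch: (1 tbsp + 1 tsp = 4/3 tbsp) × 7/2 ÷ 16 tbsp/cup × 128 g/cup ≈ 37 g

milk: 71 g; cake flour: 574 g; cornstarch: 37 g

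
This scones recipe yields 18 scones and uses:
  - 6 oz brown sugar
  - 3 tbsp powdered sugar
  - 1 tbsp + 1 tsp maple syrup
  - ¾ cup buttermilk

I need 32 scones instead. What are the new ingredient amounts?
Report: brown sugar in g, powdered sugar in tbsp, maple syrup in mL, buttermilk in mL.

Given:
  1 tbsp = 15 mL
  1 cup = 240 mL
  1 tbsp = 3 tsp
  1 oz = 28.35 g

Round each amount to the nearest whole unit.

brown sugar: 302 g; powdered sugar: 5 tbsp; maple syrup: 36 mL; buttermilk: 320 mL

Scaling factor: 32/18 = 16/9.
brown sugar: 6 oz × 16/9 × 28.35 g/oz ≈ 302 g
powdered sugar: 3 tbsp × 16/9 ≈ 5 tbsp
maple syrup: (1 tbsp + 1 tsp = 4/3 tbsp) × 16/9 × 15 mL/tbsp ≈ 36 mL
buttermilk: 0.75 cup × 16/9 × 240 mL/cup = 320 mL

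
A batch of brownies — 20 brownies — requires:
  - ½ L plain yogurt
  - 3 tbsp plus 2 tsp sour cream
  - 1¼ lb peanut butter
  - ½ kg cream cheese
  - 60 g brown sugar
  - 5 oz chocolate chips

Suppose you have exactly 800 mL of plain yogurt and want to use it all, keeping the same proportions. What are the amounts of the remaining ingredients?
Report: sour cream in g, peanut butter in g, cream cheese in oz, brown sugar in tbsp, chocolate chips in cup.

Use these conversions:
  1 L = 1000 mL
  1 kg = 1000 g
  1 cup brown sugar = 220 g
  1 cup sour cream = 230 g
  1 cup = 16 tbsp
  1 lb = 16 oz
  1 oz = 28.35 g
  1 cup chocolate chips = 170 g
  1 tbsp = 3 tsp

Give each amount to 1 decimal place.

The original recipe has 500 mL of plain yogurt, so the scaling factor is 800 ÷ 500 = 8/5 = 1.6.
sour cream: (3 tbsp + 2 tsp = 11/3 tbsp) × 8/5 ÷ 16 tbsp/cup × 230 g/cup ≈ 84.3 g
peanut butter: 1.25 lb × 8/5 × 16 oz/lb × 28.35 g/oz = 907.2 g
cream cheese: 0.5 kg × 8/5 × 1000 g/kg ÷ 28.35 g/oz ≈ 28.2 oz
brown sugar: 60 g × 8/5 ÷ 220 g/cup × 16 tbsp/cup ≈ 7.0 tbsp
chocolate chips: 5 oz × 8/5 × 28.35 g/oz ÷ 170 g/cup ≈ 1.3 cup

sour cream: 84.3 g; peanut butter: 907.2 g; cream cheese: 28.2 oz; brown sugar: 7.0 tbsp; chocolate chips: 1.3 cup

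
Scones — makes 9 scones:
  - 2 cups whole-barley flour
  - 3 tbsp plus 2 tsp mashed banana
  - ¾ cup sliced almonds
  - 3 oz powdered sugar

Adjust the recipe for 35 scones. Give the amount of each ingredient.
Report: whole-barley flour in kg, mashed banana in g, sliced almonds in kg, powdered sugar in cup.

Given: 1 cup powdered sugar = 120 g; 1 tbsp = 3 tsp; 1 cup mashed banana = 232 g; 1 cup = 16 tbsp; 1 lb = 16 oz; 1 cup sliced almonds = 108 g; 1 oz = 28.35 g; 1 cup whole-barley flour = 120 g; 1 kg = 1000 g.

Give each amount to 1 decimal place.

Scaling factor: 35/9.
whole-barley flour: 2 cup × 35/9 × 120 g/cup ÷ 1000 g/kg ≈ 0.9 kg
mashed banana: (3 tbsp + 2 tsp = 11/3 tbsp) × 35/9 ÷ 16 tbsp/cup × 232 g/cup ≈ 206.8 g
sliced almonds: 0.75 cup × 35/9 × 108 g/cup ÷ 1000 g/kg ≈ 0.3 kg
powdered sugar: 3 oz × 35/9 × 28.35 g/oz ÷ 120 g/cup ≈ 2.8 cup

whole-barley flour: 0.9 kg; mashed banana: 206.8 g; sliced almonds: 0.3 kg; powdered sugar: 2.8 cup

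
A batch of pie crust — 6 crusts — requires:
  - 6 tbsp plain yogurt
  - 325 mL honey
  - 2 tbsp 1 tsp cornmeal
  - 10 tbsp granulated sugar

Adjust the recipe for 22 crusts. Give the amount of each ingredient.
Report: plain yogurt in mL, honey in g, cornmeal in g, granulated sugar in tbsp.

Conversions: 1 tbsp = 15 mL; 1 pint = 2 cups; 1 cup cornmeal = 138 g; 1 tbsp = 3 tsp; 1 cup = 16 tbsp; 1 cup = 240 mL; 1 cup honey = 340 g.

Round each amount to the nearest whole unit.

plain yogurt: 330 mL; honey: 1688 g; cornmeal: 74 g; granulated sugar: 37 tbsp

Scaling factor: 22/6 = 11/3.
plain yogurt: 6 tbsp × 11/3 × 15 mL/tbsp = 330 mL
honey: 325 mL × 11/3 ÷ 240 mL/cup × 340 g/cup ≈ 1688 g
cornmeal: (2 tbsp + 1 tsp = 7/3 tbsp) × 11/3 ÷ 16 tbsp/cup × 138 g/cup ≈ 74 g
granulated sugar: 10 tbsp × 11/3 ≈ 37 tbsp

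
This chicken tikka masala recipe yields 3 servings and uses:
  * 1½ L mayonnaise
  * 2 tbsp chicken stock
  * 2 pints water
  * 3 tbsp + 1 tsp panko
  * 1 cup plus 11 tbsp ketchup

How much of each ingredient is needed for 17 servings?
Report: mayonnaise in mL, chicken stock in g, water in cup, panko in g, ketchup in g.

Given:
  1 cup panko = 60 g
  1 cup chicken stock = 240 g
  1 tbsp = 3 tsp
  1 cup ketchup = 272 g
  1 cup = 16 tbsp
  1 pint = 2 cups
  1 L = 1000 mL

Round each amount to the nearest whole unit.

Scaling factor: 17/3.
mayonnaise: 1.5 L × 17/3 × 1000 mL/L = 8500 mL
chicken stock: 2 tbsp × 17/3 ÷ 16 tbsp/cup × 240 g/cup = 170 g
water: 2 pint × 17/3 × 2 cup/pint ≈ 23 cup
panko: (3 tbsp + 1 tsp = 10/3 tbsp) × 17/3 ÷ 16 tbsp/cup × 60 g/cup ≈ 71 g
ketchup: (1 cup + 11 tbsp = 1.6875 cup) × 17/3 × 272 g/cup = 2601 g

mayonnaise: 8500 mL; chicken stock: 170 g; water: 23 cup; panko: 71 g; ketchup: 2601 g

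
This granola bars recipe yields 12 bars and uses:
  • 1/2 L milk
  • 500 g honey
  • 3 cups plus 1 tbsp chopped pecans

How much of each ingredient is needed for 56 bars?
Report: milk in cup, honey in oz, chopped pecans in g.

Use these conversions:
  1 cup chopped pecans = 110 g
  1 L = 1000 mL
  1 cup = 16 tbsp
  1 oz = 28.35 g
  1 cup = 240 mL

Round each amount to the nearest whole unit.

milk: 10 cup; honey: 82 oz; chopped pecans: 1572 g

Scaling factor: 56/12 = 14/3.
milk: 0.5 L × 14/3 × 1000 mL/L ÷ 240 mL/cup ≈ 10 cup
honey: 500 g × 14/3 ÷ 28.35 g/oz ≈ 82 oz
chopped pecans: (3 cup + 1 tbsp = 3.0625 cup) × 14/3 × 110 g/cup ≈ 1572 g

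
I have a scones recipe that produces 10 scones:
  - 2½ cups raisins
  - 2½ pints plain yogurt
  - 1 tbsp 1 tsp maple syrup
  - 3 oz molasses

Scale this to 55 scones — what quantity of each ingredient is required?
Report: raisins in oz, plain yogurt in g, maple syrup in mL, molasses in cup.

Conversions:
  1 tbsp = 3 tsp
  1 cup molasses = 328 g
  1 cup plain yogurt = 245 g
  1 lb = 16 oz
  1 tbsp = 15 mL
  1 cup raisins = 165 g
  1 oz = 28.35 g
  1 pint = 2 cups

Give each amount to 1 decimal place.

raisins: 80.0 oz; plain yogurt: 6737.5 g; maple syrup: 110.0 mL; molasses: 1.4 cup

Scaling factor: 55/10 = 11/2 = 5.5.
raisins: 2.5 cup × 11/2 × 165 g/cup ÷ 28.35 g/oz ≈ 80.0 oz
plain yogurt: 2.5 pint × 11/2 × 2 cup/pint × 245 g/cup = 6737.5 g
maple syrup: (1 tbsp + 1 tsp = 4/3 tbsp) × 11/2 × 15 mL/tbsp = 110.0 mL
molasses: 3 oz × 11/2 × 28.35 g/oz ÷ 328 g/cup ≈ 1.4 cup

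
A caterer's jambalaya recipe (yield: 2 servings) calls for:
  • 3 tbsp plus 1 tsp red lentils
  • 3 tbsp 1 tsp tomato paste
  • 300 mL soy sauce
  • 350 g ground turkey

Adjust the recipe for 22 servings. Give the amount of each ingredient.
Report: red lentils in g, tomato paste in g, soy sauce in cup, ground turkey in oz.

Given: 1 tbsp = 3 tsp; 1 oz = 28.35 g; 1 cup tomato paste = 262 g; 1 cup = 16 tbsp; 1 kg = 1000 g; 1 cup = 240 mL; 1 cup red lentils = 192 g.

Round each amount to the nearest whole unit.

red lentils: 440 g; tomato paste: 600 g; soy sauce: 14 cup; ground turkey: 136 oz

Scaling factor: 22/2 = 11.
red lentils: (3 tbsp + 1 tsp = 10/3 tbsp) × 11 ÷ 16 tbsp/cup × 192 g/cup = 440 g
tomato paste: (3 tbsp + 1 tsp = 10/3 tbsp) × 11 ÷ 16 tbsp/cup × 262 g/cup ≈ 600 g
soy sauce: 300 mL × 11 ÷ 240 mL/cup ≈ 14 cup
ground turkey: 350 g × 11 ÷ 28.35 g/oz ≈ 136 oz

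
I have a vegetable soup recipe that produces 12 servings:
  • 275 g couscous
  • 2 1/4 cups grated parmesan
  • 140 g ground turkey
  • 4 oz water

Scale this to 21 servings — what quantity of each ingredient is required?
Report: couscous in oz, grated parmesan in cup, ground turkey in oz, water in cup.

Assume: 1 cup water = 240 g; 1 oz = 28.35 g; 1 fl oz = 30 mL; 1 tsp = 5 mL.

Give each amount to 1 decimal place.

couscous: 17.0 oz; grated parmesan: 3.9 cup; ground turkey: 8.6 oz; water: 0.8 cup

Scaling factor: 21/12 = 7/4 = 1.75.
couscous: 275 g × 7/4 ÷ 28.35 g/oz ≈ 17.0 oz
grated parmesan: 2.25 cup × 7/4 ≈ 3.9 cup
ground turkey: 140 g × 7/4 ÷ 28.35 g/oz ≈ 8.6 oz
water: 4 oz × 7/4 × 28.35 g/oz ÷ 240 g/cup ≈ 0.8 cup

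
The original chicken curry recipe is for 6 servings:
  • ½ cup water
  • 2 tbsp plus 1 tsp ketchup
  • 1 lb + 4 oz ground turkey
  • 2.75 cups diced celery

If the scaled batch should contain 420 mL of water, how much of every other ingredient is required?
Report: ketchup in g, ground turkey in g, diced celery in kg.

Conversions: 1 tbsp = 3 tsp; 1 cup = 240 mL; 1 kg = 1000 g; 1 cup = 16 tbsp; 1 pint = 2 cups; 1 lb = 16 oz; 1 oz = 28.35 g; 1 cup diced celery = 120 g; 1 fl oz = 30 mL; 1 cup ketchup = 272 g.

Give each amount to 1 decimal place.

The original recipe has 120 mL of water, so the scaling factor is 420 ÷ 120 = 7/2 = 3.5.
ketchup: (2 tbsp + 1 tsp = 7/3 tbsp) × 7/2 ÷ 16 tbsp/cup × 272 g/cup ≈ 138.8 g
ground turkey: (1 lb + 4 oz = 1.25 lb) × 7/2 × 16 oz/lb × 28.35 g/oz = 1984.5 g
diced celery: 2.75 cup × 7/2 × 120 g/cup ÷ 1000 g/kg ≈ 1.2 kg

ketchup: 138.8 g; ground turkey: 1984.5 g; diced celery: 1.2 kg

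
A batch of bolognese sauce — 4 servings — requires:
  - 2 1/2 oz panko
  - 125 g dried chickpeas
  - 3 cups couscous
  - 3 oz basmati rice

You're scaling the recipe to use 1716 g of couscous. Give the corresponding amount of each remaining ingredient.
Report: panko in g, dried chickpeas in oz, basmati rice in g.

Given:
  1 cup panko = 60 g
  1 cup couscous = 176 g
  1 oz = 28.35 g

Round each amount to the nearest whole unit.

The original recipe has 528 g of couscous, so the scaling factor is 1716 ÷ 528 = 13/4 = 3.25.
panko: 2.5 oz × 13/4 × 28.35 g/oz ≈ 230 g
dried chickpeas: 125 g × 13/4 ÷ 28.35 g/oz ≈ 14 oz
basmati rice: 3 oz × 13/4 × 28.35 g/oz ≈ 276 g

panko: 230 g; dried chickpeas: 14 oz; basmati rice: 276 g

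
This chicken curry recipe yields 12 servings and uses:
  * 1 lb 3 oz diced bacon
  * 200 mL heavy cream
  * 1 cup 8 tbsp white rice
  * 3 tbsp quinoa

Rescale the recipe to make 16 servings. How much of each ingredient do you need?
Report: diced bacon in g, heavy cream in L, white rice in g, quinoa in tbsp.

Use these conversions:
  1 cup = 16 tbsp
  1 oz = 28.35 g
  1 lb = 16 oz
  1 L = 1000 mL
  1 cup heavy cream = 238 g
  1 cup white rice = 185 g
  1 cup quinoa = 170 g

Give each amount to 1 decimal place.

diced bacon: 718.2 g; heavy cream: 0.3 L; white rice: 370.0 g; quinoa: 4.0 tbsp

Scaling factor: 16/12 = 4/3.
diced bacon: (1 lb + 3 oz = 1.1875 lb) × 4/3 × 16 oz/lb × 28.35 g/oz = 718.2 g
heavy cream: 200 mL × 4/3 ÷ 1000 mL/L ≈ 0.3 L
white rice: (1 cup + 8 tbsp = 1.5 cup) × 4/3 × 185 g/cup = 370.0 g
quinoa: 3 tbsp × 4/3 = 4.0 tbsp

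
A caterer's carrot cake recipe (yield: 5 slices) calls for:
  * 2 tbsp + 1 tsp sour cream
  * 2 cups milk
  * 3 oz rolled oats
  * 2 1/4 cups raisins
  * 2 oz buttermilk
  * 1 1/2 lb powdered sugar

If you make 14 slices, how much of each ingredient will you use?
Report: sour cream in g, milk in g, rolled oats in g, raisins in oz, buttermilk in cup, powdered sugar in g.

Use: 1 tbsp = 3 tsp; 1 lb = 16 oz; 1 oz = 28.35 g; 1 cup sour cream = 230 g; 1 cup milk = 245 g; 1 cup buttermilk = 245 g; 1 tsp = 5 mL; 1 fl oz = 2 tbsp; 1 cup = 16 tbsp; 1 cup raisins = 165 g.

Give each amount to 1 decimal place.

sour cream: 93.9 g; milk: 1372.0 g; rolled oats: 238.1 g; raisins: 36.7 oz; buttermilk: 0.6 cup; powdered sugar: 1905.1 g

Scaling factor: 14/5 = 2.8.
sour cream: (2 tbsp + 1 tsp = 7/3 tbsp) × 14/5 ÷ 16 tbsp/cup × 230 g/cup ≈ 93.9 g
milk: 2 cup × 14/5 × 245 g/cup = 1372.0 g
rolled oats: 3 oz × 14/5 × 28.35 g/oz ≈ 238.1 g
raisins: 2.25 cup × 14/5 × 165 g/cup ÷ 28.35 g/oz ≈ 36.7 oz
buttermilk: 2 oz × 14/5 × 28.35 g/oz ÷ 245 g/cup ≈ 0.6 cup
powdered sugar: 1.5 lb × 14/5 × 16 oz/lb × 28.35 g/oz ≈ 1905.1 g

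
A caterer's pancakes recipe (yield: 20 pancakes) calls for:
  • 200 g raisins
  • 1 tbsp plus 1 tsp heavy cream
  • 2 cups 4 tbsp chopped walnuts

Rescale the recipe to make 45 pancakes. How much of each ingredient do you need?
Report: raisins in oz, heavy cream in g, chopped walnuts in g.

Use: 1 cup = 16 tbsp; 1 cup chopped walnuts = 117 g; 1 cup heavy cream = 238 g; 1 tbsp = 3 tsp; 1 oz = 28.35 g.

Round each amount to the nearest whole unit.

Scaling factor: 45/20 = 9/4 = 2.25.
raisins: 200 g × 9/4 ÷ 28.35 g/oz ≈ 16 oz
heavy cream: (1 tbsp + 1 tsp = 4/3 tbsp) × 9/4 ÷ 16 tbsp/cup × 238 g/cup ≈ 45 g
chopped walnuts: (2 cup + 4 tbsp = 2.25 cup) × 9/4 × 117 g/cup ≈ 592 g

raisins: 16 oz; heavy cream: 45 g; chopped walnuts: 592 g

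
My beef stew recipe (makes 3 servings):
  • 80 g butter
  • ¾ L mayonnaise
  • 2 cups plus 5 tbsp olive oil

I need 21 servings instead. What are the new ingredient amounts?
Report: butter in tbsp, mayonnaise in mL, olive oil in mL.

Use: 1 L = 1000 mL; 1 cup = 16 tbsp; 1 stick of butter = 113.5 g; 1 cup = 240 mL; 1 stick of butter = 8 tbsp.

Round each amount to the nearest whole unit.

butter: 39 tbsp; mayonnaise: 5250 mL; olive oil: 3885 mL

Scaling factor: 21/3 = 7.
butter: 80 g × 7 ÷ 113.5 g/stick × 8 tbsp/stick ≈ 39 tbsp
mayonnaise: 0.75 L × 7 × 1000 mL/L = 5250 mL
olive oil: (2 cup + 5 tbsp = 2.3125 cup) × 7 × 240 mL/cup = 3885 mL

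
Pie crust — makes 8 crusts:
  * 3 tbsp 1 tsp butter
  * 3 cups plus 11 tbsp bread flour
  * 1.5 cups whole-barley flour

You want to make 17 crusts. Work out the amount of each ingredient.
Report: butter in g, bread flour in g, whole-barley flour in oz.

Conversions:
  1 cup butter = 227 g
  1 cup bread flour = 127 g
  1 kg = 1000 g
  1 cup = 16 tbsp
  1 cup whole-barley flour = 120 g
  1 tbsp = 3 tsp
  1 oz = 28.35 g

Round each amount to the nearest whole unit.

Scaling factor: 17/8 = 2.125.
butter: (3 tbsp + 1 tsp = 10/3 tbsp) × 17/8 ÷ 16 tbsp/cup × 227 g/cup ≈ 100 g
bread flour: (3 cup + 11 tbsp = 3.6875 cup) × 17/8 × 127 g/cup ≈ 995 g
whole-barley flour: 1.5 cup × 17/8 × 120 g/cup ÷ 28.35 g/oz ≈ 13 oz

butter: 100 g; bread flour: 995 g; whole-barley flour: 13 oz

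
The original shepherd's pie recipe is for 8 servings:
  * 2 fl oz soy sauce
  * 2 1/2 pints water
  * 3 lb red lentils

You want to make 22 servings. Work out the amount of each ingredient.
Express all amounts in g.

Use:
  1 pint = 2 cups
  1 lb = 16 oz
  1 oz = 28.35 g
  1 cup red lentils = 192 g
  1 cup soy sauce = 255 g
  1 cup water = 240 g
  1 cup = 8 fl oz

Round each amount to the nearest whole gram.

soy sauce: 175 g; water: 3300 g; red lentils: 3742 g

Scaling factor: 22/8 = 11/4 = 2.75.
soy sauce: 2 fl oz × 11/4 ÷ 8 fl oz/cup × 255 g/cup ≈ 175 g
water: 2.5 pint × 11/4 × 2 cup/pint × 240 g/cup = 3300 g
red lentils: 3 lb × 11/4 × 16 oz/lb × 28.35 g/oz ≈ 3742 g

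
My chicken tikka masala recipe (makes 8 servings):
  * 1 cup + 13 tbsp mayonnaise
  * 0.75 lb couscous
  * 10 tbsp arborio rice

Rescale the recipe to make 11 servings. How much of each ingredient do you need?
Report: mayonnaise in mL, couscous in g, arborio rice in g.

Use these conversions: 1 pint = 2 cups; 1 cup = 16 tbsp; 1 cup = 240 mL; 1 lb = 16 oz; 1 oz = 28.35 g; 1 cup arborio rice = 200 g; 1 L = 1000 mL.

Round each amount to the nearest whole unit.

Scaling factor: 11/8 = 1.375.
mayonnaise: (1 cup + 13 tbsp = 1.8125 cup) × 11/8 × 240 mL/cup ≈ 598 mL
couscous: 0.75 lb × 11/8 × 16 oz/lb × 28.35 g/oz ≈ 468 g
arborio rice: 10 tbsp × 11/8 ÷ 16 tbsp/cup × 200 g/cup ≈ 172 g

mayonnaise: 598 mL; couscous: 468 g; arborio rice: 172 g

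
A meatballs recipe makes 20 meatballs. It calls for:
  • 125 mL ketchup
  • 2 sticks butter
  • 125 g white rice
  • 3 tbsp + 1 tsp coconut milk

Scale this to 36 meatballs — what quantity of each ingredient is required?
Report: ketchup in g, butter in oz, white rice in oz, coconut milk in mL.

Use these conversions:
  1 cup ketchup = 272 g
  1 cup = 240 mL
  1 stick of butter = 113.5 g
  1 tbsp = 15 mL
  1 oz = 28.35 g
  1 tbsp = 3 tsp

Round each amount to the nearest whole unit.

Scaling factor: 36/20 = 9/5 = 1.8.
ketchup: 125 mL × 9/5 ÷ 240 mL/cup × 272 g/cup = 255 g
butter: 2 stick × 9/5 × 113.5 g/stick ÷ 28.35 g/oz ≈ 14 oz
white rice: 125 g × 9/5 ÷ 28.35 g/oz ≈ 8 oz
coconut milk: (3 tbsp + 1 tsp = 10/3 tbsp) × 9/5 × 15 mL/tbsp = 90 mL

ketchup: 255 g; butter: 14 oz; white rice: 8 oz; coconut milk: 90 mL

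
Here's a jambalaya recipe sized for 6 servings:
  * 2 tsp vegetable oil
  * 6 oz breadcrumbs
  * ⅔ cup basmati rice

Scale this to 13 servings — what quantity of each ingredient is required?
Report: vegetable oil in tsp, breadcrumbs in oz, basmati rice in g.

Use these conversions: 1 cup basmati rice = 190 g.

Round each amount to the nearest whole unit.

vegetable oil: 4 tsp; breadcrumbs: 13 oz; basmati rice: 274 g

Scaling factor: 13/6.
vegetable oil: 2 tsp × 13/6 ≈ 4 tsp
breadcrumbs: 6 oz × 13/6 = 13 oz
basmati rice: 2/3 cup × 13/6 × 190 g/cup ≈ 274 g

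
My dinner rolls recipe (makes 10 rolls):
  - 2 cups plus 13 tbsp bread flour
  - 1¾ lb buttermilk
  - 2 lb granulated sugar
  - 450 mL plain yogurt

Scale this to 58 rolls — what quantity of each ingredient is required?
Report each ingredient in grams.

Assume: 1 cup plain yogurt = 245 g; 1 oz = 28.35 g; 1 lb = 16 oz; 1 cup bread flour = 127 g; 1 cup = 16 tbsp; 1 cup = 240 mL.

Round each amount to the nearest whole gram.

Scaling factor: 58/10 = 29/5 = 5.8.
bread flour: (2 cup + 13 tbsp = 2.8125 cup) × 29/5 × 127 g/cup ≈ 2072 g
buttermilk: 1.75 lb × 29/5 × 16 oz/lb × 28.35 g/oz ≈ 4604 g
granulated sugar: 2 lb × 29/5 × 16 oz/lb × 28.35 g/oz ≈ 5262 g
plain yogurt: 450 mL × 29/5 ÷ 240 mL/cup × 245 g/cup ≈ 2664 g

bread flour: 2072 g; buttermilk: 4604 g; granulated sugar: 5262 g; plain yogurt: 2664 g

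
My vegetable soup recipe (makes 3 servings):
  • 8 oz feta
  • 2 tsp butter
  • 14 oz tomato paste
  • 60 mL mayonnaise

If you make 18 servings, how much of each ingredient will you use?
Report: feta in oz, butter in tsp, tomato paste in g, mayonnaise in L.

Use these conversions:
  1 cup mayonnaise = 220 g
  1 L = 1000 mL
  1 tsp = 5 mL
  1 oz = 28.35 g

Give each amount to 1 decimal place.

Scaling factor: 18/3 = 6.
feta: 8 oz × 6 = 48.0 oz
butter: 2 tsp × 6 = 12.0 tsp
tomato paste: 14 oz × 6 × 28.35 g/oz = 2381.4 g
mayonnaise: 60 mL × 6 ÷ 1000 mL/L ≈ 0.4 L

feta: 48.0 oz; butter: 12.0 tsp; tomato paste: 2381.4 g; mayonnaise: 0.4 L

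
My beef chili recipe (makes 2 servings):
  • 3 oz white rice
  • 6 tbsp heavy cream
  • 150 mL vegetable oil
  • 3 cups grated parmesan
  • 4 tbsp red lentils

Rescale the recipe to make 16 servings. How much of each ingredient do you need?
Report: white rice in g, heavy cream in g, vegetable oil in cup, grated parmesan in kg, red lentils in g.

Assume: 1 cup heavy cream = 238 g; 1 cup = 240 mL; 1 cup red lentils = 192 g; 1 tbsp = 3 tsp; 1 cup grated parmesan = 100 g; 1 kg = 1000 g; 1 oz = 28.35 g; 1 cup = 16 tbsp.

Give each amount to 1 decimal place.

white rice: 680.4 g; heavy cream: 714.0 g; vegetable oil: 5.0 cup; grated parmesan: 2.4 kg; red lentils: 384.0 g

Scaling factor: 16/2 = 8.
white rice: 3 oz × 8 × 28.35 g/oz = 680.4 g
heavy cream: 6 tbsp × 8 ÷ 16 tbsp/cup × 238 g/cup = 714.0 g
vegetable oil: 150 mL × 8 ÷ 240 mL/cup = 5.0 cup
grated parmesan: 3 cup × 8 × 100 g/cup ÷ 1000 g/kg = 2.4 kg
red lentils: 4 tbsp × 8 ÷ 16 tbsp/cup × 192 g/cup = 384.0 g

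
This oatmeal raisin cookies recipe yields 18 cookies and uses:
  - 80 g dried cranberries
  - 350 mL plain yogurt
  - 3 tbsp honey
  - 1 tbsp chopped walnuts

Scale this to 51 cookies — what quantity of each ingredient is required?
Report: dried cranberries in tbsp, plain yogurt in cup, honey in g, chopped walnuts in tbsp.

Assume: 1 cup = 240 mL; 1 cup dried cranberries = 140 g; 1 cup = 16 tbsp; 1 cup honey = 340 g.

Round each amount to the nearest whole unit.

dried cranberries: 26 tbsp; plain yogurt: 4 cup; honey: 181 g; chopped walnuts: 3 tbsp

Scaling factor: 51/18 = 17/6.
dried cranberries: 80 g × 17/6 ÷ 140 g/cup × 16 tbsp/cup ≈ 26 tbsp
plain yogurt: 350 mL × 17/6 ÷ 240 mL/cup ≈ 4 cup
honey: 3 tbsp × 17/6 ÷ 16 tbsp/cup × 340 g/cup ≈ 181 g
chopped walnuts: 1 tbsp × 17/6 ≈ 3 tbsp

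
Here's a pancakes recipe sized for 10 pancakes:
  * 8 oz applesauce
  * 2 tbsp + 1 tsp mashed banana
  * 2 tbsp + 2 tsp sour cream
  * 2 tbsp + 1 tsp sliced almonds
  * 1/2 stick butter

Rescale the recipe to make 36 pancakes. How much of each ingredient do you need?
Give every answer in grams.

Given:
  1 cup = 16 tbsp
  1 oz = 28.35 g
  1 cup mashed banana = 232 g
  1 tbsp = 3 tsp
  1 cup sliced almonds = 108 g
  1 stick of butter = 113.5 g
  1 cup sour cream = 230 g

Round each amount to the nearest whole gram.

Scaling factor: 36/10 = 18/5 = 3.6.
applesauce: 8 oz × 18/5 × 28.35 g/oz ≈ 816 g
mashed banana: (2 tbsp + 1 tsp = 7/3 tbsp) × 18/5 ÷ 16 tbsp/cup × 232 g/cup ≈ 122 g
sour cream: (2 tbsp + 2 tsp = 8/3 tbsp) × 18/5 ÷ 16 tbsp/cup × 230 g/cup = 138 g
sliced almonds: (2 tbsp + 1 tsp = 7/3 tbsp) × 18/5 ÷ 16 tbsp/cup × 108 g/cup ≈ 57 g
butter: 0.5 stick × 18/5 × 113.5 g/stick ≈ 204 g

applesauce: 816 g; mashed banana: 122 g; sour cream: 138 g; sliced almonds: 57 g; butter: 204 g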